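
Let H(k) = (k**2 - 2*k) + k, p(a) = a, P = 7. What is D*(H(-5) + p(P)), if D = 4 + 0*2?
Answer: 148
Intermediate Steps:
D = 4 (D = 4 + 0 = 4)
H(k) = k**2 - k
D*(H(-5) + p(P)) = 4*(-5*(-1 - 5) + 7) = 4*(-5*(-6) + 7) = 4*(30 + 7) = 4*37 = 148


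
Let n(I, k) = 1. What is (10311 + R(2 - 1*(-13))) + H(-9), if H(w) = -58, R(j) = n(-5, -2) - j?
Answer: 10239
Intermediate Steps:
R(j) = 1 - j
(10311 + R(2 - 1*(-13))) + H(-9) = (10311 + (1 - (2 - 1*(-13)))) - 58 = (10311 + (1 - (2 + 13))) - 58 = (10311 + (1 - 1*15)) - 58 = (10311 + (1 - 15)) - 58 = (10311 - 14) - 58 = 10297 - 58 = 10239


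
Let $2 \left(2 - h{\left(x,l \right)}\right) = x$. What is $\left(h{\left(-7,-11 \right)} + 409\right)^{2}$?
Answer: $\frac{687241}{4} \approx 1.7181 \cdot 10^{5}$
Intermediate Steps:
$h{\left(x,l \right)} = 2 - \frac{x}{2}$
$\left(h{\left(-7,-11 \right)} + 409\right)^{2} = \left(\left(2 - - \frac{7}{2}\right) + 409\right)^{2} = \left(\left(2 + \frac{7}{2}\right) + 409\right)^{2} = \left(\frac{11}{2} + 409\right)^{2} = \left(\frac{829}{2}\right)^{2} = \frac{687241}{4}$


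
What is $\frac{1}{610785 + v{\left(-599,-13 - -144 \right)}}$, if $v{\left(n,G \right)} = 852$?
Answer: $\frac{1}{611637} \approx 1.635 \cdot 10^{-6}$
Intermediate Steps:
$\frac{1}{610785 + v{\left(-599,-13 - -144 \right)}} = \frac{1}{610785 + 852} = \frac{1}{611637}$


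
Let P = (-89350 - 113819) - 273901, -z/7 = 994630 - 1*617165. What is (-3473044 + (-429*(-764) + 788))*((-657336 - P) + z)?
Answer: 8875417284500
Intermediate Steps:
z = -2642255 (z = -7*(994630 - 1*617165) = -7*(994630 - 617165) = -7*377465 = -2642255)
P = -477070 (P = -203169 - 273901 = -477070)
(-3473044 + (-429*(-764) + 788))*((-657336 - P) + z) = (-3473044 + (-429*(-764) + 788))*((-657336 - 1*(-477070)) - 2642255) = (-3473044 + (327756 + 788))*((-657336 + 477070) - 2642255) = (-3473044 + 328544)*(-180266 - 2642255) = -3144500*(-2822521) = 8875417284500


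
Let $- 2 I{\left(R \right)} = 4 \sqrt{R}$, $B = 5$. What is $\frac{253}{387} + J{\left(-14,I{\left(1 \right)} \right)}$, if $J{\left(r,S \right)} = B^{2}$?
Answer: $\frac{9928}{387} \approx 25.654$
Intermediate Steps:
$I{\left(R \right)} = - 2 \sqrt{R}$ ($I{\left(R \right)} = - \frac{4 \sqrt{R}}{2} = - 2 \sqrt{R}$)
$J{\left(r,S \right)} = 25$ ($J{\left(r,S \right)} = 5^{2} = 25$)
$\frac{253}{387} + J{\left(-14,I{\left(1 \right)} \right)} = \frac{253}{387} + 25 = \frac{9928}{387}$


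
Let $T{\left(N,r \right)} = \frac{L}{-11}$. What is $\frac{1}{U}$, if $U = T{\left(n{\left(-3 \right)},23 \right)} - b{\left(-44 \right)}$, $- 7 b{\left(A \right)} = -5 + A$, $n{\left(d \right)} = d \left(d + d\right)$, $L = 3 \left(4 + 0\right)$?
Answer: $- \frac{11}{89} \approx -0.1236$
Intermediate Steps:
$L = 12$ ($L = 3 \cdot 4 = 12$)
$n{\left(d \right)} = 2 d^{2}$ ($n{\left(d \right)} = d 2 d = 2 d^{2}$)
$T{\left(N,r \right)} = - \frac{12}{11}$ ($T{\left(N,r \right)} = \frac{12}{-11} = 12 \left(- \frac{1}{11}\right) = - \frac{12}{11}$)
$b{\left(A \right)} = \frac{5}{7} - \frac{A}{7}$ ($b{\left(A \right)} = - \frac{-5 + A}{7} = \frac{5}{7} - \frac{A}{7}$)
$U = - \frac{89}{11}$ ($U = - \frac{12}{11} - \left(\frac{5}{7} - - \frac{44}{7}\right) = - \frac{12}{11} - \left(\frac{5}{7} + \frac{44}{7}\right) = - \frac{12}{11} - 7 = - \frac{89}{11} \approx -8.0909$)
$\frac{1}{U} = \frac{1}{- \frac{89}{11}} = - \frac{11}{89}$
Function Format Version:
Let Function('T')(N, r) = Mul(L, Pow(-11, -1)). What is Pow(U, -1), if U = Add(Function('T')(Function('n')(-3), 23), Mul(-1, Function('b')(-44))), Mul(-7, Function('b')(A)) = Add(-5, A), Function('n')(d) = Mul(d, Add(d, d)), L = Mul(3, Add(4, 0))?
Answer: Rational(-11, 89) ≈ -0.12360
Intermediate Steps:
L = 12 (L = Mul(3, 4) = 12)
Function('n')(d) = Mul(2, Pow(d, 2)) (Function('n')(d) = Mul(d, Mul(2, d)) = Mul(2, Pow(d, 2)))
Function('T')(N, r) = Rational(-12, 11) (Function('T')(N, r) = Mul(12, Pow(-11, -1)) = Mul(12, Rational(-1, 11)) = Rational(-12, 11))
Function('b')(A) = Add(Rational(5, 7), Mul(Rational(-1, 7), A)) (Function('b')(A) = Mul(Rational(-1, 7), Add(-5, A)) = Add(Rational(5, 7), Mul(Rational(-1, 7), A)))
U = Rational(-89, 11) (U = Add(Rational(-12, 11), Mul(-1, Add(Rational(5, 7), Mul(Rational(-1, 7), -44)))) = Add(Rational(-12, 11), Mul(-1, Add(Rational(5, 7), Rational(44, 7)))) = Add(Rational(-12, 11), Mul(-1, 7)) = Add(Rational(-12, 11), -7) = Rational(-89, 11) ≈ -8.0909)
Pow(U, -1) = Pow(Rational(-89, 11), -1) = Rational(-11, 89)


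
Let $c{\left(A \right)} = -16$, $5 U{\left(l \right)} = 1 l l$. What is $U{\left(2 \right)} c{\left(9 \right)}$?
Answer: $- \frac{64}{5} \approx -12.8$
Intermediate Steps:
$U{\left(l \right)} = \frac{l^{2}}{5}$ ($U{\left(l \right)} = \frac{1 l l}{5} = \frac{l l}{5} = \frac{l^{2}}{5}$)
$U{\left(2 \right)} c{\left(9 \right)} = \frac{2^{2}}{5} \left(-16\right) = \frac{1}{5} \cdot 4 \left(-16\right) = \frac{4}{5} \left(-16\right) = - \frac{64}{5}$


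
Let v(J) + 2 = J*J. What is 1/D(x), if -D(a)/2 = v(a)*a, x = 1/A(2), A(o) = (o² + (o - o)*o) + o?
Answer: 108/71 ≈ 1.5211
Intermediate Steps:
v(J) = -2 + J² (v(J) = -2 + J*J = -2 + J²)
A(o) = o + o² (A(o) = (o² + 0*o) + o = (o² + 0) + o = o² + o = o + o²)
x = ⅙ (x = 1/(2*(1 + 2)) = 1/(2*3) = 1/6 = ⅙ ≈ 0.16667)
D(a) = -2*a*(-2 + a²) (D(a) = -2*(-2 + a²)*a = -2*a*(-2 + a²))
1/D(x) = 1/(2*(⅙)*(2 - (⅙)²)) = 1/(2*(⅙)*(2 - 1*1/36)) = 1/(2*(⅙)*(2 - 1/36)) = 1/(2*(⅙)*(71/36)) = 1/(71/108) = 108/71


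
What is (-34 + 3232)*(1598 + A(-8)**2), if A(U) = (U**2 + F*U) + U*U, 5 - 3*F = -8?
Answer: 98905612/3 ≈ 3.2969e+7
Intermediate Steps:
F = 13/3 (F = 5/3 - 1/3*(-8) = 5/3 + 8/3 = 13/3 ≈ 4.3333)
A(U) = 2*U**2 + 13*U/3 (A(U) = (U**2 + 13*U/3) + U*U = (U**2 + 13*U/3) + U**2 = 2*U**2 + 13*U/3)
(-34 + 3232)*(1598 + A(-8)**2) = (-34 + 3232)*(1598 + ((1/3)*(-8)*(13 + 6*(-8)))**2) = 3198*(1598 + ((1/3)*(-8)*(13 - 48))**2) = 3198*(1598 + ((1/3)*(-8)*(-35))**2) = 3198*(1598 + (280/3)**2) = 3198*(1598 + 78400/9) = 3198*(92782/9) = 98905612/3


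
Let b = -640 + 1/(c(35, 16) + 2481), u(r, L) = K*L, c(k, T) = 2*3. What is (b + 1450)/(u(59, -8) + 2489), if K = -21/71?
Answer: 143027441/439917969 ≈ 0.32512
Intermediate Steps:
K = -21/71 (K = -21*1/71 = -21/71 ≈ -0.29577)
c(k, T) = 6
u(r, L) = -21*L/71
b = -1591679/2487 (b = -640 + 1/(6 + 2481) = -640 + 1/2487 = -1591679/2487 ≈ -640.00)
(b + 1450)/(u(59, -8) + 2489) = (-1591679/2487 + 1450)/(-21/71*(-8) + 2489) = 2014471/(2487*(168/71 + 2489)) = 2014471/(2487*(176887/71)) = (2014471/2487)*(71/176887) = 143027441/439917969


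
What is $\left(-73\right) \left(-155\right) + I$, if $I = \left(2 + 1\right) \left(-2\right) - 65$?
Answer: $11244$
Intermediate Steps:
$I = -71$ ($I = 3 \left(-2\right) - 65 = -6 - 65 = -71$)
$\left(-73\right) \left(-155\right) + I = \left(-73\right) \left(-155\right) - 71 = 11315 - 71 = 11244$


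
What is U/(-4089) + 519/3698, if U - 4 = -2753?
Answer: 12287993/15121122 ≈ 0.81264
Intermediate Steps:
U = -2749 (U = 4 - 2753 = -2749)
U/(-4089) + 519/3698 = -2749/(-4089) + 519/3698 = -2749*(-1/4089) + 519*(1/3698) = 2749/4089 + 519/3698 = 12287993/15121122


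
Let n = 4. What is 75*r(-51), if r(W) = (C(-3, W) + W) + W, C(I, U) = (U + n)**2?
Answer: 158025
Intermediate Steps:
C(I, U) = (4 + U)**2 (C(I, U) = (U + 4)**2 = (4 + U)**2)
r(W) = (4 + W)**2 + 2*W (r(W) = ((4 + W)**2 + W) + W = (W + (4 + W)**2) + W = (4 + W)**2 + 2*W)
75*r(-51) = 75*((4 - 51)**2 + 2*(-51)) = 75*((-47)**2 - 102) = 75*(2209 - 102) = 75*2107 = 158025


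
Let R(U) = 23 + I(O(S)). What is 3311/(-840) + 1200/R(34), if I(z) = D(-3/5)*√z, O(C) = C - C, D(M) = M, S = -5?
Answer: 133121/2760 ≈ 48.232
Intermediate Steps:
O(C) = 0
I(z) = -3*√z/5 (I(z) = (-3/5)*√z = (-3*⅕)*√z = -3*√z/5)
R(U) = 23 (R(U) = 23 - 3*√0/5 = 23 - ⅗*0 = 23 + 0 = 23)
3311/(-840) + 1200/R(34) = 3311/(-840) + 1200/23 = 3311*(-1/840) + 1200*(1/23) = -473/120 + 1200/23 = 133121/2760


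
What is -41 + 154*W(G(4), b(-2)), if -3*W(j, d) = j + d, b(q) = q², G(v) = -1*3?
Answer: -277/3 ≈ -92.333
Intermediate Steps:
G(v) = -3
W(j, d) = -d/3 - j/3 (W(j, d) = -(j + d)/3 = -(d + j)/3 = -d/3 - j/3)
-41 + 154*W(G(4), b(-2)) = -41 + 154*(-⅓*(-2)² - ⅓*(-3)) = -41 + 154*(-⅓*4 + 1) = -41 + 154*(-4/3 + 1) = -41 + 154*(-⅓) = -41 - 154/3 = -277/3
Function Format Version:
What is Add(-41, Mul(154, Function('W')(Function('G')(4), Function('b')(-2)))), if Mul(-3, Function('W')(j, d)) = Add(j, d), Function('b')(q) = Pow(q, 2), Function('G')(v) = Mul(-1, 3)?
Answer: Rational(-277, 3) ≈ -92.333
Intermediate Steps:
Function('G')(v) = -3
Function('W')(j, d) = Add(Mul(Rational(-1, 3), d), Mul(Rational(-1, 3), j)) (Function('W')(j, d) = Mul(Rational(-1, 3), Add(j, d)) = Mul(Rational(-1, 3), Add(d, j)) = Add(Mul(Rational(-1, 3), d), Mul(Rational(-1, 3), j)))
Add(-41, Mul(154, Function('W')(Function('G')(4), Function('b')(-2)))) = Add(-41, Mul(154, Add(Mul(Rational(-1, 3), Pow(-2, 2)), Mul(Rational(-1, 3), -3)))) = Add(-41, Mul(154, Add(Mul(Rational(-1, 3), 4), 1))) = Add(-41, Mul(154, Add(Rational(-4, 3), 1))) = Add(-41, Mul(154, Rational(-1, 3))) = Add(-41, Rational(-154, 3)) = Rational(-277, 3)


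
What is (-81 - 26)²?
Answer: 11449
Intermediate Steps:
(-81 - 26)² = (-107)² = 11449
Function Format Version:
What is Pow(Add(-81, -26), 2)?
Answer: 11449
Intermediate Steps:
Pow(Add(-81, -26), 2) = Pow(-107, 2) = 11449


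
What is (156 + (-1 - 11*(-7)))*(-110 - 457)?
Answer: -131544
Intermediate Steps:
(156 + (-1 - 11*(-7)))*(-110 - 457) = (156 + (-1 + 77))*(-567) = (156 + 76)*(-567) = 232*(-567) = -131544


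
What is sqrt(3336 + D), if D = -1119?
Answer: sqrt(2217) ≈ 47.085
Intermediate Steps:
sqrt(3336 + D) = sqrt(3336 - 1119) = sqrt(2217)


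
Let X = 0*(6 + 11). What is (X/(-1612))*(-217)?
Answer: 0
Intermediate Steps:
X = 0 (X = 0*17 = 0)
(X/(-1612))*(-217) = (0/(-1612))*(-217) = (0*(-1/1612))*(-217) = 0*(-217) = 0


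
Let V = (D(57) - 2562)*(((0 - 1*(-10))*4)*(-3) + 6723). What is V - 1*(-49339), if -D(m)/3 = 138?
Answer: -19601189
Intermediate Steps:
D(m) = -414 (D(m) = -3*138 = -414)
V = -19650528 (V = (-414 - 2562)*(((0 - 1*(-10))*4)*(-3) + 6723) = -2976*(((0 + 10)*4)*(-3) + 6723) = -2976*((10*4)*(-3) + 6723) = -2976*(40*(-3) + 6723) = -2976*(-120 + 6723) = -2976*6603 = -19650528)
V - 1*(-49339) = -19650528 - 1*(-49339) = -19650528 + 49339 = -19601189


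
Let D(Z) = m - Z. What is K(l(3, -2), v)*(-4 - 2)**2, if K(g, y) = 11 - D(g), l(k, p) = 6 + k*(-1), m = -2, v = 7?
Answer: 576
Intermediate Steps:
D(Z) = -2 - Z
l(k, p) = 6 - k
K(g, y) = 13 + g (K(g, y) = 11 - (-2 - g) = 11 + (2 + g) = 13 + g)
K(l(3, -2), v)*(-4 - 2)**2 = (13 + (6 - 1*3))*(-4 - 2)**2 = (13 + (6 - 3))*(-6)**2 = (13 + 3)*36 = 16*36 = 576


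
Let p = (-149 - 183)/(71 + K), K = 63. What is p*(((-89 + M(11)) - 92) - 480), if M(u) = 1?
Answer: 109560/67 ≈ 1635.2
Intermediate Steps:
p = -166/67 (p = (-149 - 183)/(71 + 63) = -332/134 = -332*1/134 = -166/67 ≈ -2.4776)
p*(((-89 + M(11)) - 92) - 480) = -166*(((-89 + 1) - 92) - 480)/67 = -166*((-88 - 92) - 480)/67 = -166*(-180 - 480)/67 = -166/67*(-660) = 109560/67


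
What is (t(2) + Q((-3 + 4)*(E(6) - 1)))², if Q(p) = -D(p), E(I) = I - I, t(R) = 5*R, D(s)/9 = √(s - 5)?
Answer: (10 - 9*I*√6)² ≈ -386.0 - 440.91*I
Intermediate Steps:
D(s) = 9*√(-5 + s) (D(s) = 9*√(s - 5) = 9*√(-5 + s))
E(I) = 0
Q(p) = -9*√(-5 + p)
(t(2) + Q((-3 + 4)*(E(6) - 1)))² = (5*2 - 9*√(-5 + (-3 + 4)*(0 - 1)))² = (10 - 9*√(-5 + 1*(-1)))² = (10 - 9*√(-5 - 1))² = (10 - 9*I*√6)²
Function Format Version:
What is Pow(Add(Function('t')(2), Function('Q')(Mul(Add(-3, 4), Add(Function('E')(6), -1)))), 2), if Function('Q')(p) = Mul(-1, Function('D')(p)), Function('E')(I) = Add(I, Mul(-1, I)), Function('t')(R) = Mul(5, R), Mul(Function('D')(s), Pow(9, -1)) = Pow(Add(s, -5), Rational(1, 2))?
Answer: Pow(Add(10, Mul(-9, I, Pow(6, Rational(1, 2)))), 2) ≈ Add(-386.00, Mul(-440.91, I))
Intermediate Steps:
Function('D')(s) = Mul(9, Pow(Add(-5, s), Rational(1, 2))) (Function('D')(s) = Mul(9, Pow(Add(s, -5), Rational(1, 2))) = Mul(9, Pow(Add(-5, s), Rational(1, 2))))
Function('E')(I) = 0
Function('Q')(p) = Mul(-9, Pow(Add(-5, p), Rational(1, 2))) (Function('Q')(p) = Mul(-1, Mul(9, Pow(Add(-5, p), Rational(1, 2)))) = Mul(-9, Pow(Add(-5, p), Rational(1, 2))))
Pow(Add(Function('t')(2), Function('Q')(Mul(Add(-3, 4), Add(Function('E')(6), -1)))), 2) = Pow(Add(Mul(5, 2), Mul(-9, Pow(Add(-5, Mul(Add(-3, 4), Add(0, -1))), Rational(1, 2)))), 2) = Pow(Add(10, Mul(-9, Pow(Add(-5, Mul(1, -1)), Rational(1, 2)))), 2) = Pow(Add(10, Mul(-9, Pow(Add(-5, -1), Rational(1, 2)))), 2) = Pow(Add(10, Mul(-9, Pow(-6, Rational(1, 2)))), 2) = Pow(Add(10, Mul(-9, Mul(I, Pow(6, Rational(1, 2))))), 2) = Pow(Add(10, Mul(-9, I, Pow(6, Rational(1, 2)))), 2)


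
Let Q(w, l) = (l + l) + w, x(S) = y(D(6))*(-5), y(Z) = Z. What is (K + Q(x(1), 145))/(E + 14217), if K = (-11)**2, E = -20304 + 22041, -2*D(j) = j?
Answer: 71/2659 ≈ 0.026702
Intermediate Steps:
D(j) = -j/2
E = 1737
x(S) = 15 (x(S) = -1/2*6*(-5) = -3*(-5) = 15)
K = 121
Q(w, l) = w + 2*l (Q(w, l) = 2*l + w = w + 2*l)
(K + Q(x(1), 145))/(E + 14217) = (121 + (15 + 2*145))/(1737 + 14217) = (121 + (15 + 290))/15954 = (121 + 305)*(1/15954) = 426*(1/15954) = 71/2659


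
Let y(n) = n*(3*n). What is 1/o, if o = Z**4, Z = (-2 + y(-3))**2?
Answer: 1/152587890625 ≈ 6.5536e-12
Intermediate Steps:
y(n) = 3*n**2
Z = 625 (Z = (-2 + 3*(-3)**2)**2 = (-2 + 3*9)**2 = (-2 + 27)**2 = 25**2 = 625)
o = 152587890625 (o = 625**4 = 152587890625)
1/o = 1/152587890625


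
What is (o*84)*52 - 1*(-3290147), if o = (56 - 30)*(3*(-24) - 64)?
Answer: -12155101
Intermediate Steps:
o = -3536 (o = 26*(-72 - 64) = 26*(-136) = -3536)
(o*84)*52 - 1*(-3290147) = -3536*84*52 - 1*(-3290147) = -297024*52 + 3290147 = -15445248 + 3290147 = -12155101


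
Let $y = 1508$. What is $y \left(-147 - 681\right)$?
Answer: $-1248624$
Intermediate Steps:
$y \left(-147 - 681\right) = 1508 \left(-147 - 681\right) = 1508 \left(-828\right) = -1248624$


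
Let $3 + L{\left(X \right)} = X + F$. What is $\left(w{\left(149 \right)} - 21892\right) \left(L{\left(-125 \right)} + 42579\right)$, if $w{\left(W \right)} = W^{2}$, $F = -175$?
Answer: $13063284$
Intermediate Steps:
$L{\left(X \right)} = -178 + X$ ($L{\left(X \right)} = -3 + \left(X - 175\right) = -3 + \left(-175 + X\right) = -178 + X$)
$\left(w{\left(149 \right)} - 21892\right) \left(L{\left(-125 \right)} + 42579\right) = \left(149^{2} - 21892\right) \left(\left(-178 - 125\right) + 42579\right) = \left(22201 - 21892\right) \left(-303 + 42579\right) = 309 \cdot 42276 = 13063284$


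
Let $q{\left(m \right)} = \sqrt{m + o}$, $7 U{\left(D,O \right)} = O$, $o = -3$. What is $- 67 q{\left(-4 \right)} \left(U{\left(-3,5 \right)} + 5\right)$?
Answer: $- \frac{2680 i \sqrt{7}}{7} \approx - 1012.9 i$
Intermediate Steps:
$U{\left(D,O \right)} = \frac{O}{7}$
$q{\left(m \right)} = \sqrt{-3 + m}$ ($q{\left(m \right)} = \sqrt{m - 3} = \sqrt{-3 + m}$)
$- 67 q{\left(-4 \right)} \left(U{\left(-3,5 \right)} + 5\right) = - 67 \sqrt{-3 - 4} \left(\frac{1}{7} \cdot 5 + 5\right) = - 67 \sqrt{-7} \left(\frac{5}{7} + 5\right) = - 67 i \sqrt{7} \cdot \frac{40}{7} = - 67 \frac{40 i \sqrt{7}}{7} = - \frac{2680 i \sqrt{7}}{7}$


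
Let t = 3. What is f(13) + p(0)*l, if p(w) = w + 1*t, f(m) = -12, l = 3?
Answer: -3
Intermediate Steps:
p(w) = 3 + w (p(w) = w + 1*3 = w + 3 = 3 + w)
f(13) + p(0)*l = -12 + (3 + 0)*3 = -12 + 3*3 = -12 + 9 = -3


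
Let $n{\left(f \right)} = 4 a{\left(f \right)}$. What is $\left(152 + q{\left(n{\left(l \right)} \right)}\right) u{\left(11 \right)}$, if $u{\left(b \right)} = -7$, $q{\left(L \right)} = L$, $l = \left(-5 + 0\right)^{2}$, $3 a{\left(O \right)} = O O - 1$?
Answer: $-6888$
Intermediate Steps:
$a{\left(O \right)} = - \frac{1}{3} + \frac{O^{2}}{3}$ ($a{\left(O \right)} = \frac{O O - 1}{3} = \frac{O^{2} - 1}{3} = \frac{-1 + O^{2}}{3} = - \frac{1}{3} + \frac{O^{2}}{3}$)
$l = 25$ ($l = \left(-5\right)^{2} = 25$)
$n{\left(f \right)} = - \frac{4}{3} + \frac{4 f^{2}}{3}$ ($n{\left(f \right)} = 4 \left(- \frac{1}{3} + \frac{f^{2}}{3}\right) = - \frac{4}{3} + \frac{4 f^{2}}{3}$)
$\left(152 + q{\left(n{\left(l \right)} \right)}\right) u{\left(11 \right)} = \left(152 - \left(\frac{4}{3} - \frac{4 \cdot 25^{2}}{3}\right)\right) \left(-7\right) = \left(152 + \left(- \frac{4}{3} + \frac{4}{3} \cdot 625\right)\right) \left(-7\right) = \left(152 + \left(- \frac{4}{3} + \frac{2500}{3}\right)\right) \left(-7\right) = \left(152 + 832\right) \left(-7\right) = 984 \left(-7\right) = -6888$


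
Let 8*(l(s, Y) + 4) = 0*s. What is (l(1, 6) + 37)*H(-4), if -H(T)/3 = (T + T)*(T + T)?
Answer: -6336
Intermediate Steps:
l(s, Y) = -4 (l(s, Y) = -4 + (0*s)/8 = -4 + (⅛)*0 = -4 + 0 = -4)
H(T) = -12*T² (H(T) = -3*(T + T)*(T + T) = -3*2*T*2*T = -12*T²)
(l(1, 6) + 37)*H(-4) = (-4 + 37)*(-12*(-4)²) = 33*(-12*16) = 33*(-192) = -6336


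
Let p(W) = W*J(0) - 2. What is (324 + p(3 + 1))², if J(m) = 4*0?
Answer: 103684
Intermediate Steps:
J(m) = 0
p(W) = -2 (p(W) = W*0 - 2 = 0 - 2 = -2)
(324 + p(3 + 1))² = (324 - 2)² = 322² = 103684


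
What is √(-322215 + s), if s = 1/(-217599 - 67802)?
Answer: 4*I*√1640350866895601/285401 ≈ 567.64*I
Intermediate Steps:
s = -1/285401 (s = 1/(-285401) = -1/285401 ≈ -3.5038e-6)
√(-322215 + s) = √(-322215 - 1/285401) = √(-91960483216/285401) = 4*I*√1640350866895601/285401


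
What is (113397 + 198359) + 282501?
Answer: 594257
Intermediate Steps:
(113397 + 198359) + 282501 = 311756 + 282501 = 594257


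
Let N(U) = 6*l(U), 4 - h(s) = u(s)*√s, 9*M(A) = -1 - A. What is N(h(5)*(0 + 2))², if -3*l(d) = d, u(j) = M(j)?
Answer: 2624/9 + 256*√5/3 ≈ 482.37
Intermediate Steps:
M(A) = -⅑ - A/9 (M(A) = (-1 - A)/9 = -⅑ - A/9)
u(j) = -⅑ - j/9
l(d) = -d/3
h(s) = 4 - √s*(-⅑ - s/9) (h(s) = 4 - (-⅑ - s/9)*√s = 4 - √s*(-⅑ - s/9))
N(U) = -2*U (N(U) = 6*(-U/3) = -2*U)
N(h(5)*(0 + 2))² = (-2*(4 + √5*(1 + 5)/9)*(0 + 2))² = (-2*(4 + (⅑)*√5*6)*2)² = (-2*(4 + 2*√5/3)*2)² = (-2*(8 + 4*√5/3))² = (-16 - 8*√5/3)²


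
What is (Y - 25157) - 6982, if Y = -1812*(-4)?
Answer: -24891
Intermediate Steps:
Y = 7248
(Y - 25157) - 6982 = (7248 - 25157) - 6982 = -17909 - 6982 = -24891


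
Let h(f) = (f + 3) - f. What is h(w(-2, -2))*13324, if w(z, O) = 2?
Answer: 39972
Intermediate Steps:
h(f) = 3 (h(f) = (3 + f) - f = 3)
h(w(-2, -2))*13324 = 3*13324 = 39972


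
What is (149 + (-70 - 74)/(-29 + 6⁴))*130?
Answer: 24523070/1267 ≈ 19355.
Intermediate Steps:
(149 + (-70 - 74)/(-29 + 6⁴))*130 = (149 - 144/(-29 + 1296))*130 = (149 - 144/1267)*130 = (188639/1267)*130 = 24523070/1267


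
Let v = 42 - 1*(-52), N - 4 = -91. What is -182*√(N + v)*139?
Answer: -25298*√7 ≈ -66932.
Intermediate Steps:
N = -87 (N = 4 - 91 = -87)
v = 94 (v = 42 + 52 = 94)
-182*√(N + v)*139 = -182*√(-87 + 94)*139 = -182*√7*139 = -25298*√7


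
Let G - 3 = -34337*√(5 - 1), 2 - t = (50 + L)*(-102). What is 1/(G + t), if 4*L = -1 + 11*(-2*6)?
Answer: -2/133921 ≈ -1.4934e-5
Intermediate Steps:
L = -133/4 (L = (-1 + 11*(-2*6))/4 = (-1 + 11*(-12))/4 = (-1 - 132)/4 = (¼)*(-133) = -133/4 ≈ -33.250)
t = 3421/2 (t = 2 - (50 - 133/4)*(-102) = 2 - 67*(-102)/4 = 2 - 1*(-3417/2) = 2 + 3417/2 = 3421/2 ≈ 1710.5)
G = -68671 (G = 3 - 34337*√(5 - 1) = 3 - 34337*√4 = 3 - 34337*2 = 3 - 68674 = -68671)
1/(G + t) = 1/(-68671 + 3421/2) = 1/(-133921/2) = -2/133921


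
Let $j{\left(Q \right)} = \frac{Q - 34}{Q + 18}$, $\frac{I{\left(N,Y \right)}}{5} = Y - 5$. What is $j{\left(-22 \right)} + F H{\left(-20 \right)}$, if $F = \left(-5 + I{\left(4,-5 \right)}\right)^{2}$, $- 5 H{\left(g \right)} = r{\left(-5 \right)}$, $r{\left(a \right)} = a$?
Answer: $3039$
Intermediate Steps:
$H{\left(g \right)} = 1$ ($H{\left(g \right)} = \left(- \frac{1}{5}\right) \left(-5\right) = 1$)
$I{\left(N,Y \right)} = -25 + 5 Y$ ($I{\left(N,Y \right)} = 5 \left(Y - 5\right) = 5 \left(-5 + Y\right) = -25 + 5 Y$)
$F = 3025$ ($F = \left(-5 + \left(-25 + 5 \left(-5\right)\right)\right)^{2} = \left(-5 - 50\right)^{2} = \left(-55\right)^{2} = 3025$)
$j{\left(Q \right)} = \frac{-34 + Q}{18 + Q}$
$j{\left(-22 \right)} + F H{\left(-20 \right)} = \frac{-34 - 22}{18 - 22} + 3025 \cdot 1 = \frac{1}{-4} \left(-56\right) + 3025 = \left(- \frac{1}{4}\right) \left(-56\right) + 3025 = 14 + 3025 = 3039$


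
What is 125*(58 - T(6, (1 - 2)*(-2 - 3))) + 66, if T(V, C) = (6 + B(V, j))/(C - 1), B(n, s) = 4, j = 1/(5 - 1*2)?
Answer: 14007/2 ≈ 7003.5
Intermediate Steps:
j = ⅓ (j = 1/(5 - 2) = 1/3 = ⅓ ≈ 0.33333)
T(V, C) = 10/(-1 + C) (T(V, C) = (6 + 4)/(C - 1) = 10/(-1 + C))
125*(58 - T(6, (1 - 2)*(-2 - 3))) + 66 = 125*(58 - 10/(-1 + (1 - 2)*(-2 - 3))) + 66 = 125*(58 - 10/(-1 - 1*(-5))) + 66 = 125*(58 - 10/(-1 + 5)) + 66 = 125*(58 - 10/4) + 66 = 125*(58 - 1*5/2) + 66 = 125*(58 - 5/2) + 66 = 125*(111/2) + 66 = 13875/2 + 66 = 14007/2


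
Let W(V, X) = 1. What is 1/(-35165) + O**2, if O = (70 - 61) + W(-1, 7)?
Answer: 3516499/35165 ≈ 100.00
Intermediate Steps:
O = 10 (O = (70 - 61) + 1 = 9 + 1 = 10)
1/(-35165) + O**2 = 1/(-35165) + 10**2 = -1/35165 + 100 = 3516499/35165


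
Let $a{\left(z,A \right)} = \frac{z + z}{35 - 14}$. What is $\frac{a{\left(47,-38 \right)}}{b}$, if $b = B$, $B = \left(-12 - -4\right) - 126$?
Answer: $- \frac{47}{1407} \approx -0.033404$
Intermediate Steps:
$B = -134$ ($B = \left(-12 + 4\right) - 126 = -8 - 126 = -134$)
$b = -134$
$a{\left(z,A \right)} = \frac{2 z}{21}$
$\frac{a{\left(47,-38 \right)}}{b} = \frac{\frac{2}{21} \cdot 47}{-134} = \frac{94}{21} \left(- \frac{1}{134}\right) = - \frac{47}{1407}$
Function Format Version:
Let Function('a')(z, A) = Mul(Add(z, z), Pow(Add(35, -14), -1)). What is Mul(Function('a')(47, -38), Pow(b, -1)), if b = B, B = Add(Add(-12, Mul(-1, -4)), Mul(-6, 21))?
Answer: Rational(-47, 1407) ≈ -0.033404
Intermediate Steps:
B = -134 (B = Add(Add(-12, 4), -126) = Add(-8, -126) = -134)
b = -134
Function('a')(z, A) = Mul(Rational(2, 21), z) (Function('a')(z, A) = Mul(Mul(2, z), Pow(21, -1)) = Mul(Mul(2, z), Rational(1, 21)) = Mul(Rational(2, 21), z))
Mul(Function('a')(47, -38), Pow(b, -1)) = Mul(Mul(Rational(2, 21), 47), Pow(-134, -1)) = Mul(Rational(94, 21), Rational(-1, 134)) = Rational(-47, 1407)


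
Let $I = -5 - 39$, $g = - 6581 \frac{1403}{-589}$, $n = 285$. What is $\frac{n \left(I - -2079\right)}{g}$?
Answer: $\frac{341605275}{9233143} \approx 36.998$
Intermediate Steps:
$g = \frac{9233143}{589}$ ($g = - 6581 \cdot 1403 \left(- \frac{1}{589}\right) = \left(-6581\right) \left(- \frac{1403}{589}\right) = \frac{9233143}{589} \approx 15676.0$)
$I = -44$
$\frac{n \left(I - -2079\right)}{g} = \frac{285 \left(-44 - -2079\right)}{\frac{9233143}{589}} = 285 \left(-44 + 2079\right) \frac{589}{9233143} = 285 \cdot 2035 \cdot \frac{589}{9233143} = 579975 \cdot \frac{589}{9233143} = \frac{341605275}{9233143}$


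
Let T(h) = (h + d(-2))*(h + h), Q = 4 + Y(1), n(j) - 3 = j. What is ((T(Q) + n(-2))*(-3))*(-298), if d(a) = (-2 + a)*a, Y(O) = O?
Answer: 117114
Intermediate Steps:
n(j) = 3 + j
d(a) = a*(-2 + a)
Q = 5 (Q = 4 + 1 = 5)
T(h) = 2*h*(8 + h) (T(h) = (h - 2*(-2 - 2))*(h + h) = (h - 2*(-4))*(2*h) = (h + 8)*(2*h) = (8 + h)*(2*h) = 2*h*(8 + h))
((T(Q) + n(-2))*(-3))*(-298) = ((2*5*(8 + 5) + (3 - 2))*(-3))*(-298) = ((2*5*13 + 1)*(-3))*(-298) = ((130 + 1)*(-3))*(-298) = (131*(-3))*(-298) = -393*(-298) = 117114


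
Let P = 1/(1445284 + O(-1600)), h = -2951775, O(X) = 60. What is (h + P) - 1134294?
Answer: -5905775312735/1445344 ≈ -4.0861e+6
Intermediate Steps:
P = 1/1445344 (P = 1/(1445284 + 60) = 1/1445344 ≈ 6.9188e-7)
(h + P) - 1134294 = (-2951775 + 1/1445344) - 1134294 = -4266330285599/1445344 - 1134294 = -5905775312735/1445344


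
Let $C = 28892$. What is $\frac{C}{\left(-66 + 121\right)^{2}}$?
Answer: $\frac{28892}{3025} \approx 9.5511$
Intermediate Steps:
$\frac{C}{\left(-66 + 121\right)^{2}} = \frac{28892}{\left(-66 + 121\right)^{2}} = \frac{28892}{55^{2}} = \frac{28892}{3025}$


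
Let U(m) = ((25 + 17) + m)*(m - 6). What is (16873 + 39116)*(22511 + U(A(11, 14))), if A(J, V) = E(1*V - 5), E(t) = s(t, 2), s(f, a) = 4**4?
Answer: 5431548879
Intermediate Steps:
s(f, a) = 256
E(t) = 256
A(J, V) = 256
U(m) = (-6 + m)*(42 + m) (U(m) = (42 + m)*(-6 + m) = (-6 + m)*(42 + m))
(16873 + 39116)*(22511 + U(A(11, 14))) = (16873 + 39116)*(22511 + (-252 + 256**2 + 36*256)) = 55989*(22511 + (-252 + 65536 + 9216)) = 55989*(22511 + 74500) = 55989*97011 = 5431548879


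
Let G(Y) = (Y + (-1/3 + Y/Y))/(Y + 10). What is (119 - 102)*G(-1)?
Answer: -17/27 ≈ -0.62963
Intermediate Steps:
G(Y) = (⅔ + Y)/(10 + Y) (G(Y) = (Y + (-1*⅓ + 1))/(10 + Y) = (Y + (-⅓ + 1))/(10 + Y) = (Y + ⅔)/(10 + Y) = (⅔ + Y)/(10 + Y))
(119 - 102)*G(-1) = (119 - 102)*((⅔ - 1)/(10 - 1)) = 17*(-⅓/9) = 17*((⅑)*(-⅓)) = 17*(-1/27) = -17/27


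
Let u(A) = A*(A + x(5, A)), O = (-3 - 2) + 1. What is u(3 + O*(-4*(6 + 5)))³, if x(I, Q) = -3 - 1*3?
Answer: 29695962241063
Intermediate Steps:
x(I, Q) = -6 (x(I, Q) = -3 - 3 = -6)
O = -4 (O = -5 + 1 = -4)
u(A) = A*(-6 + A) (u(A) = A*(A - 6) = A*(-6 + A))
u(3 + O*(-4*(6 + 5)))³ = ((3 - (-16)*(6 + 5))*(-6 + (3 - (-16)*(6 + 5))))³ = ((3 - (-16)*11)*(-6 + (3 - (-16)*11)))³ = ((3 - 4*(-44))*(-6 + (3 - 4*(-44))))³ = ((3 + 176)*(-6 + (3 + 176)))³ = (179*(-6 + 179))³ = (179*173)³ = 30967³ = 29695962241063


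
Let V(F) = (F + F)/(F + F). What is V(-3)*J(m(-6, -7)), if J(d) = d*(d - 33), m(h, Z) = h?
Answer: 234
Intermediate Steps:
V(F) = 1 (V(F) = (2*F)/((2*F)) = (2*F)*(1/(2*F)) = 1)
J(d) = d*(-33 + d)
V(-3)*J(m(-6, -7)) = 1*(-6*(-33 - 6)) = 1*(-6*(-39)) = 1*234 = 234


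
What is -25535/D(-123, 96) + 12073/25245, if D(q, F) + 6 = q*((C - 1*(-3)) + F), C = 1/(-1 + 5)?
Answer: 211223381/82222965 ≈ 2.5689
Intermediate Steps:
C = ¼ (C = 1/4 = ¼ ≈ 0.25000)
D(q, F) = -6 + q*(13/4 + F) (D(q, F) = -6 + q*((¼ - 1*(-3)) + F) = -6 + q*((¼ + 3) + F) = -6 + q*(13/4 + F))
-25535/D(-123, 96) + 12073/25245 = -25535/(-6 + (13/4)*(-123) + 96*(-123)) + 12073/25245 = -25535/(-6 - 1599/4 - 11808) + 12073*(1/25245) = -25535/(-48855/4) + 12073/25245 = -25535*(-4/48855) + 12073/25245 = 20428/9771 + 12073/25245 = 211223381/82222965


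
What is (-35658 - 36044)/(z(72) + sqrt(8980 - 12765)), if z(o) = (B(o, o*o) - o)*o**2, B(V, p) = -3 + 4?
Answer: 26390924928/135471111881 + 71702*I*sqrt(3785)/135471111881 ≈ 0.19481 + 3.2562e-5*I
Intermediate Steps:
B(V, p) = 1
z(o) = o**2*(1 - o) (z(o) = (1 - o)*o**2 = o**2*(1 - o))
(-35658 - 36044)/(z(72) + sqrt(8980 - 12765)) = (-35658 - 36044)/(72**2*(1 - 1*72) + sqrt(8980 - 12765)) = -71702/(5184*(1 - 72) + sqrt(-3785)) = -71702/(5184*(-71) + I*sqrt(3785)) = -71702/(-368064 + I*sqrt(3785))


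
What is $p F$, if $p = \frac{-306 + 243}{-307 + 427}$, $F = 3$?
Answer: $- \frac{63}{40} \approx -1.575$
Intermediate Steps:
$p = - \frac{21}{40}$ ($p = - \frac{63}{120} = \left(-63\right) \frac{1}{120} = - \frac{21}{40} \approx -0.525$)
$p F = \left(- \frac{21}{40}\right) 3 = - \frac{63}{40}$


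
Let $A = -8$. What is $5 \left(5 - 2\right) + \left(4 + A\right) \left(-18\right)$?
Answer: $87$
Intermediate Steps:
$5 \left(5 - 2\right) + \left(4 + A\right) \left(-18\right) = 5 \left(5 - 2\right) + \left(4 - 8\right) \left(-18\right) = 5 \cdot 3 - -72 = 15 + 72 = 87$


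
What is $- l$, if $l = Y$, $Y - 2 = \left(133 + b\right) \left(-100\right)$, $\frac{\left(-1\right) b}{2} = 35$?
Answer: $6298$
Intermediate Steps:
$b = -70$ ($b = \left(-2\right) 35 = -70$)
$Y = -6298$ ($Y = 2 + \left(133 - 70\right) \left(-100\right) = 2 + 63 \left(-100\right) = 2 - 6300 = -6298$)
$l = -6298$
$- l = \left(-1\right) \left(-6298\right) = 6298$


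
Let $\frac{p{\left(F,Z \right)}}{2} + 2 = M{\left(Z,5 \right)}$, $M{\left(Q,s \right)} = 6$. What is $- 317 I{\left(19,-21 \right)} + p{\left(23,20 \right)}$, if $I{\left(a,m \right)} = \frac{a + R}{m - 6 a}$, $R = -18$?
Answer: $\frac{1397}{135} \approx 10.348$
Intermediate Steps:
$I{\left(a,m \right)} = \frac{-18 + a}{m - 6 a}$ ($I{\left(a,m \right)} = \frac{a - 18}{m - 6 a} = \frac{-18 + a}{m - 6 a}$)
$p{\left(F,Z \right)} = 8$ ($p{\left(F,Z \right)} = -4 + 2 \cdot 6 = -4 + 12 = 8$)
$- 317 I{\left(19,-21 \right)} + p{\left(23,20 \right)} = - 317 \frac{18 - 19}{\left(-1\right) \left(-21\right) + 6 \cdot 19} + 8 = - 317 \frac{18 - 19}{21 + 114} + 8 = - 317 \cdot \frac{1}{135} \left(-1\right) + 8 = \left(-317\right) \left(- \frac{1}{135}\right) + 8 = \frac{317}{135} + 8 = \frac{1397}{135}$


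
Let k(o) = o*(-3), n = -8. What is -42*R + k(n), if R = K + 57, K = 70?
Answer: -5310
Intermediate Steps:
k(o) = -3*o
R = 127 (R = 70 + 57 = 127)
-42*R + k(n) = -42*127 - 3*(-8) = -5334 + 24 = -5310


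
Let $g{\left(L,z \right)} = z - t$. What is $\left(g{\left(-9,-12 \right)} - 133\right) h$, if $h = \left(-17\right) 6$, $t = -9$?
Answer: $13872$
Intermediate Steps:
$h = -102$
$g{\left(L,z \right)} = 9 + z$ ($g{\left(L,z \right)} = z - -9 = z + 9 = 9 + z$)
$\left(g{\left(-9,-12 \right)} - 133\right) h = \left(\left(9 - 12\right) - 133\right) \left(-102\right) = \left(-3 - 133\right) \left(-102\right) = \left(-136\right) \left(-102\right) = 13872$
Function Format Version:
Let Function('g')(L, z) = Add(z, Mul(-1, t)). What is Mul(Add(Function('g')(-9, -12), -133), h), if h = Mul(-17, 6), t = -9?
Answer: 13872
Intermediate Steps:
h = -102
Function('g')(L, z) = Add(9, z) (Function('g')(L, z) = Add(z, Mul(-1, -9)) = Add(z, 9) = Add(9, z))
Mul(Add(Function('g')(-9, -12), -133), h) = Mul(Add(Add(9, -12), -133), -102) = Mul(Add(-3, -133), -102) = Mul(-136, -102) = 13872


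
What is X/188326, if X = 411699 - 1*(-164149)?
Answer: 287924/94163 ≈ 3.0577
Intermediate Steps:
X = 575848 (X = 411699 + 164149 = 575848)
X/188326 = 575848/188326 = 575848*(1/188326) = 287924/94163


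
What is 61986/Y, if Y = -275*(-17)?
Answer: 61986/4675 ≈ 13.259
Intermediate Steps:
Y = 4675
61986/Y = 61986/4675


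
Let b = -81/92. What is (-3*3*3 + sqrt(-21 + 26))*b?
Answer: 2187/92 - 81*sqrt(5)/92 ≈ 21.803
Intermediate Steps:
b = -81/92 (b = -81*1/92 = -81/92 ≈ -0.88043)
(-3*3*3 + sqrt(-21 + 26))*b = (-3*3*3 + sqrt(-21 + 26))*(-81/92) = (-9*3 + sqrt(5))*(-81/92) = (-27 + sqrt(5))*(-81/92) = 2187/92 - 81*sqrt(5)/92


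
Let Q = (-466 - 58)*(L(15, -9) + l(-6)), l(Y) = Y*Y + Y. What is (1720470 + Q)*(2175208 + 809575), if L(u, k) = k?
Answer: 5102385055878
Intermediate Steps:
l(Y) = Y + Y² (l(Y) = Y² + Y = Y + Y²)
Q = -11004 (Q = (-466 - 58)*(-9 - 6*(1 - 6)) = -524*(-9 - 6*(-5)) = -524*(-9 + 30) = -524*21 = -11004)
(1720470 + Q)*(2175208 + 809575) = (1720470 - 11004)*(2175208 + 809575) = 1709466*2984783 = 5102385055878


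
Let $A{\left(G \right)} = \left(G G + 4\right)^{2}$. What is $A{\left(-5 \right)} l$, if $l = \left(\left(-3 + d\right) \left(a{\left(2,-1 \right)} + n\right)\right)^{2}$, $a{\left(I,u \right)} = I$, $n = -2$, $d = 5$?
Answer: $0$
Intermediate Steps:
$A{\left(G \right)} = \left(4 + G^{2}\right)^{2}$ ($A{\left(G \right)} = \left(G^{2} + 4\right)^{2} = \left(4 + G^{2}\right)^{2}$)
$l = 0$ ($l = \left(\left(-3 + 5\right) \left(2 - 2\right)\right)^{2} = \left(2 \cdot 0\right)^{2} = 0^{2} = 0$)
$A{\left(-5 \right)} l = \left(4 + \left(-5\right)^{2}\right)^{2} \cdot 0 = \left(4 + 25\right)^{2} \cdot 0 = 29^{2} \cdot 0 = 841 \cdot 0 = 0$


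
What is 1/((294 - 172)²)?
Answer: 1/14884 ≈ 6.7186e-5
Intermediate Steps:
1/((294 - 172)²) = 1/(122²) = 1/14884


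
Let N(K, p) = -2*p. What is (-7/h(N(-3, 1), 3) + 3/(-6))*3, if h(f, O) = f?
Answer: 9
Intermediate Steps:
(-7/h(N(-3, 1), 3) + 3/(-6))*3 = (-7/((-2*1)) + 3/(-6))*3 = (-7/(-2) + 3*(-⅙))*3 = (-7*(-½) - ½)*3 = (7/2 - ½)*3 = 3*3 = 9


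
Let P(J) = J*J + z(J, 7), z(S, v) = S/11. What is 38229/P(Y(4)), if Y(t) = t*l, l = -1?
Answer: 420519/172 ≈ 2444.9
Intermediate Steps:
Y(t) = -t (Y(t) = t*(-1) = -t)
z(S, v) = S/11 (z(S, v) = S*(1/11) = S/11)
P(J) = J² + J/11 (P(J) = J*J + J/11 = J² + J/11)
38229/P(Y(4)) = 38229/(((-1*4)*(1/11 - 1*4))) = 38229/((-4*(1/11 - 4))) = 38229/((-4*(-43/11))) = 38229/(172/11) = 38229*(11/172) = 420519/172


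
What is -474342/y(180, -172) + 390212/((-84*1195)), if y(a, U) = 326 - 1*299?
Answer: -1322916269/75285 ≈ -17572.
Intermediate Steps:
y(a, U) = 27 (y(a, U) = 326 - 299 = 27)
-474342/y(180, -172) + 390212/((-84*1195)) = -474342/27 + 390212/((-84*1195)) = -474342*1/27 + 390212/(-100380) = -158114/9 + 390212*(-1/100380) = -158114/9 - 97553/25095 = -1322916269/75285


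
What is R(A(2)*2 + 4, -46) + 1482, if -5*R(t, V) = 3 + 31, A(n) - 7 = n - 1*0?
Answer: 7376/5 ≈ 1475.2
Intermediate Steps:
A(n) = 7 + n (A(n) = 7 + (n - 1*0) = 7 + (n + 0) = 7 + n)
R(t, V) = -34/5 (R(t, V) = -(3 + 31)/5 = -1/5*34 = -34/5)
R(A(2)*2 + 4, -46) + 1482 = -34/5 + 1482 = 7376/5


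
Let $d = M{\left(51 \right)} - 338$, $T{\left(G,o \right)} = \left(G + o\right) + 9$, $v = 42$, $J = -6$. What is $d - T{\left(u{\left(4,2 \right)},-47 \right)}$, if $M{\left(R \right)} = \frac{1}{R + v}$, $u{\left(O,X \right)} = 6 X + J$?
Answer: $- \frac{28457}{93} \approx -305.99$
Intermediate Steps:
$u{\left(O,X \right)} = -6 + 6 X$ ($u{\left(O,X \right)} = 6 X - 6 = -6 + 6 X$)
$M{\left(R \right)} = \frac{1}{42 + R}$ ($M{\left(R \right)} = \frac{1}{R + 42} = \frac{1}{42 + R}$)
$T{\left(G,o \right)} = 9 + G + o$
$d = - \frac{31433}{93}$ ($d = \frac{1}{42 + 51} - 338 = \frac{1}{93} - 338 = - \frac{31433}{93} \approx -337.99$)
$d - T{\left(u{\left(4,2 \right)},-47 \right)} = - \frac{31433}{93} - \left(9 + \left(-6 + 6 \cdot 2\right) - 47\right) = - \frac{31433}{93} - \left(9 + \left(-6 + 12\right) - 47\right) = - \frac{31433}{93} - \left(9 + 6 - 47\right) = - \frac{31433}{93} - -32 = - \frac{31433}{93} + 32 = - \frac{28457}{93}$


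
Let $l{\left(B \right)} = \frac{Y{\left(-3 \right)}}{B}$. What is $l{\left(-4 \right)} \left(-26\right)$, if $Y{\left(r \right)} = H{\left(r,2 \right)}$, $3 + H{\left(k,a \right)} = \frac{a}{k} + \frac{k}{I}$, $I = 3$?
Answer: $- \frac{91}{3} \approx -30.333$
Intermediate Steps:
$H{\left(k,a \right)} = -3 + \frac{k}{3} + \frac{a}{k}$ ($H{\left(k,a \right)} = -3 + \left(\frac{a}{k} + \frac{k}{3}\right) = -3 + \left(\frac{k}{3} + \frac{a}{k}\right) = -3 + \frac{k}{3} + \frac{a}{k}$)
$Y{\left(r \right)} = -3 + \frac{2}{r} + \frac{r}{3}$ ($Y{\left(r \right)} = -3 + \frac{r}{3} + \frac{2}{r} = -3 + \frac{2}{r} + \frac{r}{3}$)
$l{\left(B \right)} = - \frac{14}{3 B}$ ($l{\left(B \right)} = \frac{-3 + \frac{2}{-3} + \frac{1}{3} \left(-3\right)}{B} = \frac{-3 + 2 \left(- \frac{1}{3}\right) - 1}{B} = \frac{-3 - \frac{2}{3} - 1}{B} = - \frac{14}{3 B}$)
$l{\left(-4 \right)} \left(-26\right) = - \frac{14}{3 \left(-4\right)} \left(-26\right) = \left(- \frac{14}{3}\right) \left(- \frac{1}{4}\right) \left(-26\right) = \frac{7}{6} \left(-26\right) = - \frac{91}{3}$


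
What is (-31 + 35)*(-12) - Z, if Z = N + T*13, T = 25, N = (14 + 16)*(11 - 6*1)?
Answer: -523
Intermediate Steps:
N = 150 (N = 30*(11 - 6) = 30*5 = 150)
Z = 475 (Z = 150 + 25*13 = 150 + 325 = 475)
(-31 + 35)*(-12) - Z = (-31 + 35)*(-12) - 1*475 = 4*(-12) - 475 = -48 - 475 = -523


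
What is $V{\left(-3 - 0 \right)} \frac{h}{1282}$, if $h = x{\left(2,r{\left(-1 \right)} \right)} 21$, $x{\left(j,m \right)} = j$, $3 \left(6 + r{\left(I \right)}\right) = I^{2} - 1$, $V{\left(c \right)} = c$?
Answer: $- \frac{63}{641} \approx -0.098284$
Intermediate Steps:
$r{\left(I \right)} = - \frac{19}{3} + \frac{I^{2}}{3}$ ($r{\left(I \right)} = -6 + \frac{I^{2} - 1}{3} = -6 + \frac{-1 + I^{2}}{3} = -6 + \left(- \frac{1}{3} + \frac{I^{2}}{3}\right) = - \frac{19}{3} + \frac{I^{2}}{3}$)
$h = 42$ ($h = 2 \cdot 21 = 42$)
$V{\left(-3 - 0 \right)} \frac{h}{1282} = \left(-3 - 0\right) \frac{42}{1282} = \left(-3 + 0\right) 42 \cdot \frac{1}{1282} = \left(-3\right) \frac{21}{641} = - \frac{63}{641}$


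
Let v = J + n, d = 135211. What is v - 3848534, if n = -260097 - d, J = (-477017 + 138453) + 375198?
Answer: -4207208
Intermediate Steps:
J = 36634 (J = -338564 + 375198 = 36634)
n = -395308 (n = -260097 - 1*135211 = -260097 - 135211 = -395308)
v = -358674 (v = 36634 - 395308 = -358674)
v - 3848534 = -358674 - 3848534 = -4207208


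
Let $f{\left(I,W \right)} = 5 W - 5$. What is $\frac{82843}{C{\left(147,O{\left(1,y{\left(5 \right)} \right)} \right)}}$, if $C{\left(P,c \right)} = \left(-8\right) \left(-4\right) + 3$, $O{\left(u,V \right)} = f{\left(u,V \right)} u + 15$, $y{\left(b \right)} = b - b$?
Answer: $\frac{82843}{35} \approx 2366.9$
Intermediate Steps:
$y{\left(b \right)} = 0$
$f{\left(I,W \right)} = -5 + 5 W$
$O{\left(u,V \right)} = 15 + u \left(-5 + 5 V\right)$ ($O{\left(u,V \right)} = \left(-5 + 5 V\right) u + 15 = u \left(-5 + 5 V\right) + 15 = 15 + u \left(-5 + 5 V\right)$)
$C{\left(P,c \right)} = 35$ ($C{\left(P,c \right)} = 32 + 3 = 35$)
$\frac{82843}{C{\left(147,O{\left(1,y{\left(5 \right)} \right)} \right)}} = \frac{82843}{35}$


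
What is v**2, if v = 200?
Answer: 40000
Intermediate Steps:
v**2 = 200**2 = 40000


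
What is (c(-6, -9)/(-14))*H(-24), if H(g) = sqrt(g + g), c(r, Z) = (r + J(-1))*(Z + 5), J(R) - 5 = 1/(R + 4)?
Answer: -16*I*sqrt(3)/21 ≈ -1.3197*I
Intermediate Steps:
J(R) = 5 + 1/(4 + R) (J(R) = 5 + 1/(R + 4) = 5 + 1/(4 + R))
c(r, Z) = (5 + Z)*(16/3 + r) (c(r, Z) = (r + (21 + 5*(-1))/(4 - 1))*(Z + 5) = (r + (21 - 5)/3)*(5 + Z) = (r + (1/3)*16)*(5 + Z) = (r + 16/3)*(5 + Z) = (16/3 + r)*(5 + Z) = (5 + Z)*(16/3 + r))
H(g) = sqrt(2)*sqrt(g) (H(g) = sqrt(2*g) = sqrt(2)*sqrt(g))
(c(-6, -9)/(-14))*H(-24) = ((80/3 + 5*(-6) + (16/3)*(-9) - 9*(-6))/(-14))*(sqrt(2)*sqrt(-24)) = ((80/3 - 30 - 48 + 54)*(-1/14))*(sqrt(2)*(2*I*sqrt(6))) = ((8/3)*(-1/14))*(4*I*sqrt(3)) = -16*I*sqrt(3)/21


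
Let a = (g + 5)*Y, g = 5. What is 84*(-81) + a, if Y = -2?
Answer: -6824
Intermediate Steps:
a = -20 (a = (5 + 5)*(-2) = 10*(-2) = -20)
84*(-81) + a = 84*(-81) - 20 = -6804 - 20 = -6824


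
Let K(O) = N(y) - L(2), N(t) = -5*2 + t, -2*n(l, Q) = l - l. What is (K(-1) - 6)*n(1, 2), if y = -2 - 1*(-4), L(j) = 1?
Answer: 0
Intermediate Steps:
n(l, Q) = 0 (n(l, Q) = -(l - l)/2 = -½*0 = 0)
y = 2 (y = -2 + 4 = 2)
N(t) = -10 + t
K(O) = -9 (K(O) = (-10 + 2) - 1*1 = -8 - 1 = -9)
(K(-1) - 6)*n(1, 2) = (-9 - 6)*0 = -15*0 = 0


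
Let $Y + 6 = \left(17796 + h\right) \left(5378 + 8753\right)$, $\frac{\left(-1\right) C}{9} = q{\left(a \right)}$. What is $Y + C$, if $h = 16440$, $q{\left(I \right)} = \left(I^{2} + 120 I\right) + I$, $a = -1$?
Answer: $483789990$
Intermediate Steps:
$q{\left(I \right)} = I^{2} + 121 I$
$C = 1080$ ($C = - 9 \left(- (121 - 1)\right) = - 9 \left(\left(-1\right) 120\right) = \left(-9\right) \left(-120\right) = 1080$)
$Y = 483788910$ ($Y = -6 + \left(17796 + 16440\right) \left(5378 + 8753\right) = -6 + 34236 \cdot 14131 = -6 + 483788916 = 483788910$)
$Y + C = 483788910 + 1080 = 483789990$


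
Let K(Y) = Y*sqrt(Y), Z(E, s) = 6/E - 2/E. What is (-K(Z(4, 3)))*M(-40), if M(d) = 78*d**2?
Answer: -124800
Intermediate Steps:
Z(E, s) = 4/E
K(Y) = Y**(3/2)
(-K(Z(4, 3)))*M(-40) = (-(4/4)**(3/2))*(78*(-40)**2) = (-(4*(1/4))**(3/2))*(78*1600) = -1**(3/2)*124800 = -1*1*124800 = -1*124800 = -124800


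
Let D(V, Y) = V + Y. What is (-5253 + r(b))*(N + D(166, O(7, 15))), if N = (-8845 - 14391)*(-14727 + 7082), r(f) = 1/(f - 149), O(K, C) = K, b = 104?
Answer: -13997155184566/15 ≈ -9.3314e+11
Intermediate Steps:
r(f) = 1/(-149 + f)
N = 177639220 (N = -23236*(-7645) = 177639220)
(-5253 + r(b))*(N + D(166, O(7, 15))) = (-5253 + 1/(-149 + 104))*(177639220 + (166 + 7)) = (-5253 + 1/(-45))*(177639220 + 173) = (-5253 - 1/45)*177639393 = -236386/45*177639393 = -13997155184566/15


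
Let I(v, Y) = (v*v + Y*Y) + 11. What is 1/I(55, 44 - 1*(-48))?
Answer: 1/11500 ≈ 8.6957e-5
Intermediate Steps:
I(v, Y) = 11 + Y² + v² (I(v, Y) = (v² + Y²) + 11 = (Y² + v²) + 11 = 11 + Y² + v²)
1/I(55, 44 - 1*(-48)) = 1/(11 + (44 - 1*(-48))² + 55²) = 1/(11 + (44 + 48)² + 3025) = 1/(11 + 92² + 3025) = 1/(11 + 8464 + 3025) = 1/11500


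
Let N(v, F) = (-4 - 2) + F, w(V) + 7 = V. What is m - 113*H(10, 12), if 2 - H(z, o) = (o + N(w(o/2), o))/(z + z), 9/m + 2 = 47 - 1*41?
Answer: -2441/20 ≈ -122.05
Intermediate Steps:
w(V) = -7 + V
m = 9/4 (m = 9/(-2 + (47 - 1*41)) = 9/(-2 + (47 - 41)) = 9/(-2 + 6) = 9/4 ≈ 2.2500)
N(v, F) = -6 + F
H(z, o) = 2 - (-6 + 2*o)/(2*z) (H(z, o) = 2 - (o + (-6 + o))/(z + z) = 2 - (-6 + 2*o)/(2*z))
m - 113*H(10, 12) = 9/4 - 113*(3 - 1*12 + 2*10)/10 = 9/4 - 113*(3 - 12 + 20)/10 = 9/4 - 113*11/10 = 9/4 - 1243/10 = -2441/20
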